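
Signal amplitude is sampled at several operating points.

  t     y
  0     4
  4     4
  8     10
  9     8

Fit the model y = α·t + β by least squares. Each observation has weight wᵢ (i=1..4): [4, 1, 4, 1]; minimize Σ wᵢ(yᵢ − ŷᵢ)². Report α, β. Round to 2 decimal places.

α = 0.68, β = 3.75

Compute the Gram sums: Σwᵢ·t·t = 353, Σwᵢ·t = 45, Σwᵢ·1 = 10.
And Σwᵢ·t·y = 408, Σwᵢ·y = 68.
So XᵀWX·[α, β]ᵀ = XᵀWy: [[353, 45]; [45, 10]]·[α, β]ᵀ = [408, 68]ᵀ.
det = 353·10 − 45² = 1505.
α = (408·10 − 45·68)/1505 = 204/301; β = (353·68 − 45·408)/1505 = 5644/1505.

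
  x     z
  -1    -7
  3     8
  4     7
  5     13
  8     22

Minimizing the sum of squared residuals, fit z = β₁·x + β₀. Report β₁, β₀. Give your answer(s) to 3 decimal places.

From the data, Σx·x = 115, Σx = 19, Σ1 = 5.
For Aᵀz: Σx·z = 300, Σz = 43.
Δ = 115·5 − 19² = 214.
β₁ = (300·5 − 19·43)/214 = 683/214; β₀ = (115·43 − 19·300)/214 = -755/214.

β₁ = 3.192, β₀ = -3.528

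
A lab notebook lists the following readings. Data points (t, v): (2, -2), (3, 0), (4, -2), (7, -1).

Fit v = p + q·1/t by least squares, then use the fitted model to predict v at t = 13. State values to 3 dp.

Forming XᵀX = [[4, 103/84]; [103/84, 3133/7056]] and Xᵀv = [-5, -23/14]ᵀ gives XᵀX·[p, q]ᵀ = Xᵀv.
det = 4·(3133/7056) − (103/84)² = 641/2352.
p = ((-5)·(3133/7056) − (103/84)·(-23/14))/(641/2352) = -1451/1923; q = (4·(-23/14) − (103/84)·(-5))/(641/2352) = -1036/641.
At t = 13: v̂ = (-1451/1923)·(1) + (-1036/641)·(1/13) = -21971/24999.

v̂ = -0.879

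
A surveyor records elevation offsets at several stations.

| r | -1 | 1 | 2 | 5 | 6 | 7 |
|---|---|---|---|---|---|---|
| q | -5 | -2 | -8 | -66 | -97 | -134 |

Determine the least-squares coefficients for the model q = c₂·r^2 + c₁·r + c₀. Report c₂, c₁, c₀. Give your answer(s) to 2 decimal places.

Normal-equation sums: Σr^2·r^2 = 4340, Σr^2·r = 692, Σr^2 = 116, Σr·r = 116, Σr = 20, Σ1 = 6.
Moment sums: Σr^2·q = -11747, Σr·q = -1863, Σq = -312.
Row-reducing yields c₂ = -5747/1920, c₁ = 3539/1920, c₀ = -11/40.

c₂ = -2.99, c₁ = 1.84, c₀ = -0.28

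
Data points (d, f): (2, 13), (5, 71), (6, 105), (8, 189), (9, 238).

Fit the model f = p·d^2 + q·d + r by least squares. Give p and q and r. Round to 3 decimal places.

p = 3.125, q = -2.075, r = 4.400

The normal equations are: 12594·p + 1590·q + 210·r = 36981;  1590·p + 210·q + 30·r = 4665;  210·p + 30·q + 5·r = 616.
Solving the 3×3 system (Gaussian elimination) gives p = 25/8, q = -83/40, r = 22/5.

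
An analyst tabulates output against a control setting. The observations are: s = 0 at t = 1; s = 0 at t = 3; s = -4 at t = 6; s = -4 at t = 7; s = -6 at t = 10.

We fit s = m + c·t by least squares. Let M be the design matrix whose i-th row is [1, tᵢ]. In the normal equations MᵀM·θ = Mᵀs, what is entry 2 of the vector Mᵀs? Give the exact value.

Entry 2 ↔ basis t, so (Mᵀs)_{2} = Σᵢ (t)·sᵢ = (1)·(0) + (3)·(0) + (6)·(-4) + (7)·(-4) + (10)·(-6) = -112.

-112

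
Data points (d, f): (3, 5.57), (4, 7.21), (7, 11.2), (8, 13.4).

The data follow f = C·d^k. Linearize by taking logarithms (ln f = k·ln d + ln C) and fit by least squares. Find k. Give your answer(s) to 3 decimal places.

k = 0.865

With ln fᵢ as the transformed response and ln dᵢ as the regressor:
AᵀA = [[11.2394, 6.5103]; [6.5103, 4]], rhs = [14.7232, 8.7040]ᵀ  (here Σln d = 6.5103, Σ(ln d)² = 11.2394, Σln f = 8.7040, Σln d·ln f = 14.7232).
Slope k = (n·Σln d·ln f − Σln d·Σln f)/(n·Σ(ln d)² − (Σln d)²) = (4·14.7232 − 6.5103·8.7040)/2.5742 = 0.86520; ln C = (Σln f − k·Σln d)/n = 0.76784.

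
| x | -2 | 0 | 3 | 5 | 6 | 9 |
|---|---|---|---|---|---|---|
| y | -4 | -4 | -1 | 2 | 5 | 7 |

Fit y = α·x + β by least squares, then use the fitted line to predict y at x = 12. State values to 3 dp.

Setting ∂/∂α … = 0 gives: 155·α + 21·β = 108;  21·α + 6·β = 5.
Eliminating β: 6·(row 1) − 21·(row 2) gives 489·α = 6·108 − 21·5 = 543, so α = 181/163.
Then β = (5 − 21·(181/163))/6 = -1493/489.
At x = 12: ŷ = (181/163)·(12) + (-1493/489)·(1) = 5023/489.

ŷ = 10.272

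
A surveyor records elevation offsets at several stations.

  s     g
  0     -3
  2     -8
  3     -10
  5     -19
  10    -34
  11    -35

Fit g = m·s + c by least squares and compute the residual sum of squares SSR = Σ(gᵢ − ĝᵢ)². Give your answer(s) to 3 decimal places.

SSR = 6.927

The normal equations are: 259·m + 31·c = -866;  31·m + 6·c = -109.
(Σs·s = 259, Σs = 31, Σ1 = 6, Σs·g = -866, Σg = -109.)
det = 259·6 − 31² = 593.
m = ((-866)·6 − 31·(-109))/593 = -1817/593; c = (259·(-109) − 31·(-866))/593 = -1385/593.
Residuals: -394/593, 275/593, 906/593, -797/593, -607/593, 617/593; SSR = 4108/593.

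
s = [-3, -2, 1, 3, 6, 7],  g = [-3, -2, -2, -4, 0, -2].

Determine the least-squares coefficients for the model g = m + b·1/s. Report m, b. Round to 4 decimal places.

m = -2.1796, b = 0.0956

From the data, Σ1 = 6, Σ1/s = 17/21, Σ1/s·1/s = 149/98.
Right-hand side: Σg = -13, Σ1/s·g = -34/21.
So XᵀX·[m, b]ᵀ = Xᵀg: [[6, 17/21]; [17/21, 149/98]]·[m, b]ᵀ = [-13, -34/21]ᵀ.
det = 6·(149/98) − (17/21)² = 3734/441.
m = ((-13)·(149/98) − (17/21)·(-34/21))/(3734/441) = -16277/7468; b = (6·(-34/21) − (17/21)·(-13))/(3734/441) = 357/3734.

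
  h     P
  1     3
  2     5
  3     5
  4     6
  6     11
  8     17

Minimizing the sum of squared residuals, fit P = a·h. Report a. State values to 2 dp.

Compute the Gram sums: Σh·h = 130.
And Σh·P = 254.
Hence a = 254 / 130 ≈ 1.95385.

a = 1.95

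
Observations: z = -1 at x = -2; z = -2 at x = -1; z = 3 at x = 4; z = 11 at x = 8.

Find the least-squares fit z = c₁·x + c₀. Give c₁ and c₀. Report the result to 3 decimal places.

Compute the Gram sums: Σx·x = 85, Σx = 9, Σ1 = 4.
Moment sums: Σx·z = 104, Σz = 11.
Δ = 85·4 − 9² = 259.
c₁ = (104·4 − 9·11)/259 = 317/259; c₀ = (85·11 − 9·104)/259 = -1/259.

c₁ = 1.224, c₀ = -0.004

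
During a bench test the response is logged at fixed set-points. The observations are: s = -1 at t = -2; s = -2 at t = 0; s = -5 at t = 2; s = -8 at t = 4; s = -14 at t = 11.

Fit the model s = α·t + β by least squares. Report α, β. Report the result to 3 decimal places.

α = -1.040, β = -2.880

The normal system XᵀX·[α, β]ᵀ = Xᵀs is [[145, 15]; [15, 5]]·[α, β]ᵀ = [-194, -30]ᵀ.
Δ = 145·5 − 15² = 500.
α = ((-194)·5 − 15·(-30))/500 = -26/25; β = (145·(-30) − 15·(-194))/500 = -72/25.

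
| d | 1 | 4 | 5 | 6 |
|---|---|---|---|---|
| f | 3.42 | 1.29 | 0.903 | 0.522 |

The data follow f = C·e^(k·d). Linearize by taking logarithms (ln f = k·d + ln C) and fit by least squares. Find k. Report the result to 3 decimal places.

k = -0.364

Linearized form: ln f = k·d + ln C. From the 4 transformed points,
XᵀX = [[78.0000, 16.0000]; [16.0000, 4]], rhs = [-2.1625, 0.7322]ᵀ  (here Σd = 16.0000, Σ(d)² = 78.0000, Σln f = 0.7322, Σd·ln f = -2.1625).
Δ = 78.0000·4 − (16.0000)² = 56.0000; k = (-2.1625·4 − 16.0000·0.7322)/56.0000 = -0.36365, ln C = (78.0000·0.7322 − 16.0000·-2.1625)/56.0000 = 1.63765.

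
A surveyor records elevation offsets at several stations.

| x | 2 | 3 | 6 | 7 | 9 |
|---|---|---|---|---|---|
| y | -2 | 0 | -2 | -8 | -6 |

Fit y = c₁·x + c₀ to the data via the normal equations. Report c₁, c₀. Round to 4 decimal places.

Forming AᵀA = [[179, 27]; [27, 5]] and Aᵀy = [-126, -18]ᵀ gives AᵀA·[c₁, c₀]ᵀ = Aᵀy.
Eliminating c₀: 5·(row 1) − 27·(row 2) gives 166·c₁ = 5·(-126) − 27·(-18) = -144, so c₁ = -72/83.
Then c₀ = ((-18) − 27·(-72/83))/5 = 90/83.

c₁ = -0.8675, c₀ = 1.0843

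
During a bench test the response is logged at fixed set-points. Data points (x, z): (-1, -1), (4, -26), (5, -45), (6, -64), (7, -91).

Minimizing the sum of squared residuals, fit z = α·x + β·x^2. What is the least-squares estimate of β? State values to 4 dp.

β = -1.9993

Setting ∂/∂α … = 0 gives: 127·α + 747·β = -1349;  747·α + 4579·β = -8305.
Eliminating β: 4579·(row 1) − 747·(row 2) gives 23524·α = 4579·(-1349) − 747·(-8305) = 26764, so α = 6691/5881.
Then β = ((-8305) − 747·(6691/5881))/4579 = -11758/5881.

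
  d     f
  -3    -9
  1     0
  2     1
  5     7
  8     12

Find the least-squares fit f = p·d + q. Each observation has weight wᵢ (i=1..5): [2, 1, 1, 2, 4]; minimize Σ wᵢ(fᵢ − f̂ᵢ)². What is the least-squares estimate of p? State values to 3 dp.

p = 1.891

Normal-equation sums: Σwᵢ·d·d = 329, Σwᵢ·d = 39, Σwᵢ·1 = 10.
Moment sums: Σwᵢ·d·f = 510, Σwᵢ·f = 45.
XᵀWX·[p, q]ᵀ = XᵀWf becomes [[329, 39]; [39, 10]]·[p, q]ᵀ = [510, 45]ᵀ.
det = 329·10 − 39² = 1769.
p = (510·10 − 39·45)/1769 = 3345/1769; q = (329·45 − 39·510)/1769 = -5085/1769.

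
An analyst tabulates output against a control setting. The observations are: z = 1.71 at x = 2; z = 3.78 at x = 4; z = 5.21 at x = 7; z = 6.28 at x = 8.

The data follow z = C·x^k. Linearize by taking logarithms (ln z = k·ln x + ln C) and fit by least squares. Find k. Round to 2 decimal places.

k = 0.90

Linearized form: ln z = k·ln x + ln C. From the 4 transformed points,
Σln x = 6.1048, Σ(ln x)² = 10.5129, Σln z = 5.3542, Σln x·ln z = 9.2478.
Equations: 10.5129·k + 6.1048·ln C = 9.2478;  6.1048·k + 4·ln C = 5.3542.
Solving (det = 4.7831): k = 0.90010, ln C = -0.03518.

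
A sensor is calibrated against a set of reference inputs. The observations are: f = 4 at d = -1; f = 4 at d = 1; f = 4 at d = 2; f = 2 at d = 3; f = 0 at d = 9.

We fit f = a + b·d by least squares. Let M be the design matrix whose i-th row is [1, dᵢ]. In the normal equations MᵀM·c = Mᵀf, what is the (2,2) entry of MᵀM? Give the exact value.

Row 2 ↔ basis d, column 2 ↔ basis d, so (MᵀM)_{2,2} = Σᵢ (d)·(d) = (-1)·(-1) + (1)·(1) + (2)·(2) + (3)·(3) + (9)·(9) = 96.

96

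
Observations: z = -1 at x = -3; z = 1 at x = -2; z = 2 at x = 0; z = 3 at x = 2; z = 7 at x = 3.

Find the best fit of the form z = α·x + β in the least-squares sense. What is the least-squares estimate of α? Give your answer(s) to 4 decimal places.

MᵀM·[α, β]ᵀ = Mᵀz reads: 26·α + 0·β = 28;  0·α + 5·β = 12.
(Σx·x = 26, Σx = 0, Σ1 = 5, Σx·z = 28, Σz = 12.)
Δ = 26·5 − 0² = 130.
α = (28·5 − 0·12)/130 = 14/13; β = (26·12 − 0·28)/130 = 12/5.

α = 1.0769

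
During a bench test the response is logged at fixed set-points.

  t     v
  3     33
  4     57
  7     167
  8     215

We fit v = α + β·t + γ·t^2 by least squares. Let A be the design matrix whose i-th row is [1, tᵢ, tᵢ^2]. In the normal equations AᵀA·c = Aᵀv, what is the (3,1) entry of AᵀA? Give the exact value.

Row 3 ↔ basis t^2, column 1 ↔ basis 1, so (AᵀA)_{3,1} = Σᵢ t^2 = (9)·(1) + (16)·(1) + (49)·(1) + (64)·(1) = 138.

138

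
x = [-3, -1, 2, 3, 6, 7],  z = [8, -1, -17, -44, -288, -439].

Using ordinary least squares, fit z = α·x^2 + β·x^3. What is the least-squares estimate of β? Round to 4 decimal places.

β = -0.9858

Normal-equation sums: Σx^2·x^2 = 3876, Σx^2·x^3 = 24614, Σx^3·x^3 = 165828.
Right-hand side: Σx^2·z = -32272, Σx^3·z = -214324.
Normal equations: [[3876, 24614]; [24614, 165828]]·[α, β]ᵀ = [-32272, -214324]ᵀ.
Determinant 3876·165828 − 24614² = 36900332.
α = ((-32272)·165828 − 24614·(-214324))/36900332 = -388930/188267; β = (3876·(-214324) − 24614·(-32272))/36900332 = -185596/188267.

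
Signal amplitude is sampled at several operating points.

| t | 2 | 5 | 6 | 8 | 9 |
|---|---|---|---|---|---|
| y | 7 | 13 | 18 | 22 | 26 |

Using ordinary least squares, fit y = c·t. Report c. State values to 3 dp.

Setting ∂/∂c … = 0 gives: 210·c = 597.
Hence c = 597 / 210 ≈ 2.84286.

c = 2.843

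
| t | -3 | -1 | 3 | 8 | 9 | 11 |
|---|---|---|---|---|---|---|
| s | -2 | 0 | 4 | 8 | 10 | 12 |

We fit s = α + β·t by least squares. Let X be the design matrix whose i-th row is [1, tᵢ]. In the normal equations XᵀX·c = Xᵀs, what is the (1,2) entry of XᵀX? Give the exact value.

Row 1 ↔ basis 1, column 2 ↔ basis t, so (XᵀX)_{1,2} = Σᵢ t = (1)·(-3) + (1)·(-1) + (1)·(3) + (1)·(8) + (1)·(9) + (1)·(11) = 27.

27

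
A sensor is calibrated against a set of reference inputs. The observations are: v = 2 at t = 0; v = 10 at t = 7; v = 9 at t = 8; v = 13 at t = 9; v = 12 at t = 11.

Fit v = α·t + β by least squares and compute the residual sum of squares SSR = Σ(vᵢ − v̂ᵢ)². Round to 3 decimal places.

Entries of AᵀA: Σt·t = 315, Σt = 35, Σ1 = 5.
Moment sums: Σt·v = 391, Σv = 46.
Eliminating β: 5·(row 1) − 35·(row 2) gives 350·α = 5·391 − 35·46 = 345, so α = 69/70.
Then β = (46 − 35·(69/70))/5 = 23/10.
Residuals: -3/10, 4/5, -83/70, 64/35, -8/7; SSR = 95/14.

SSR = 6.786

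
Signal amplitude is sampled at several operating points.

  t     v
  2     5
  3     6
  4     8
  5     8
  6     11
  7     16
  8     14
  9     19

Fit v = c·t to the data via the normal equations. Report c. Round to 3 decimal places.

c = 1.975

Normal-equation sums: Σt·t = 284.
For Xᵀv: Σt·v = 561.
Normal equations: [[284]]·[c]ᵀ = [561]ᵀ.
Hence c = 561 / 284 ≈ 1.97535.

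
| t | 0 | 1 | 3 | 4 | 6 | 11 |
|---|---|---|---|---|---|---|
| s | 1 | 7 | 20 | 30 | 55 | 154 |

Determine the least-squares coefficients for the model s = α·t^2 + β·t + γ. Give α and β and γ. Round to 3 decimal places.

Normal-equation sums: Σt^2·t^2 = 16275, Σt^2·t = 1639, Σt^2 = 183, Σt·t = 183, Σt = 25, Σ1 = 6.
Moment sums: Σt^2·s = 21281, Σt·s = 2211, Σs = 267.
So MᵀM·[α, β, γ]ᵀ = Mᵀs: [[16275, 1639, 183]; [1639, 183, 25]; [183, 25, 6]]·[α, β, γ]ᵀ = [21281, 2211, 267]ᵀ.
Row-reducing yields α = 218513/224256, β = 231791/74752, γ = 208679/112128.

α = 0.974, β = 3.101, γ = 1.861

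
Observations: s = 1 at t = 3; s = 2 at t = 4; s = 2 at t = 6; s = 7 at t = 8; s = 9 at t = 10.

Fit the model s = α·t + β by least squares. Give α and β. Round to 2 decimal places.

α = 1.18, β = -3.13

Normal-equation sums: Σt·t = 225, Σt = 31, Σ1 = 5.
For Mᵀs: Σt·s = 169, Σs = 21.
MᵀM·[α, β]ᵀ = Mᵀs becomes [[225, 31]; [31, 5]]·[α, β]ᵀ = [169, 21]ᵀ.
Eliminating β: 5·(row 1) − 31·(row 2) gives 164·α = 5·169 − 31·21 = 194, so α = 97/82.
Then β = (21 − 31·(97/82))/5 = -257/82.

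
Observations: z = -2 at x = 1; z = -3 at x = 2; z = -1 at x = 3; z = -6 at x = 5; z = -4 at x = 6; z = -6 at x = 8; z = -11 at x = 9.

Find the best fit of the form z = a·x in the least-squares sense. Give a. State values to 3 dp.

a = -0.964

The normal system AᵀA·[a]ᵀ = Aᵀz is [[220]]·[a]ᵀ = [-212]ᵀ.
Hence a = -212 / 220 ≈ -0.963636.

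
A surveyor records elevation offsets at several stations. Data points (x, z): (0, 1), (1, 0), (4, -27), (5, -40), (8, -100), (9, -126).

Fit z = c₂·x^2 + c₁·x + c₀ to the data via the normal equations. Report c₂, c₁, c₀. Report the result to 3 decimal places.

Compute the Gram sums: Σx^2·x^2 = 11539, Σx^2·x = 1431, Σx^2 = 187, Σx·x = 187, Σx = 27, Σ1 = 6.
For Mᵀz: Σx^2·z = -18038, Σx·z = -2242, Σz = -292.
Normal equations: [[11539, 1431, 187]; [1431, 187, 27]; [187, 27, 6]]·[c₂, c₁, c₀]ᵀ = [-18038, -2242, -292]ᵀ.
Row-reducing yields c₂ = -439/304, c₁ = -46643/39824, c₀ = 16039/9956.

c₂ = -1.444, c₁ = -1.171, c₀ = 1.611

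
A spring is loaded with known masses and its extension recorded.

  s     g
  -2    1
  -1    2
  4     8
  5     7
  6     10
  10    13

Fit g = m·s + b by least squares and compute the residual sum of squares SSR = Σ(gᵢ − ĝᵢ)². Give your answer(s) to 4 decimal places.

SSR = 2.8158

Normal-equation sums: Σs·s = 182, Σs = 22, Σ1 = 6.
Moment sums: Σs·g = 253, Σg = 41.
So AᵀA·[m, b]ᵀ = Aᵀg: [[182, 22]; [22, 6]]·[m, b]ᵀ = [253, 41]ᵀ.
Δ = 182·6 − 22² = 608.
m = (253·6 − 22·41)/608 = 77/76; b = (182·41 − 22·253)/608 = 237/76.
Residuals: -7/76, -2/19, 63/76, -45/38, 61/76, -1/4; SSR = 107/38.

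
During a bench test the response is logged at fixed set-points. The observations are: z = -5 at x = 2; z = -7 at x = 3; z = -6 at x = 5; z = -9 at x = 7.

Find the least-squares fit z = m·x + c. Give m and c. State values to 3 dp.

m = -0.627, c = -4.085

Setting ∂/∂m … = 0 gives: 87·m + 17·c = -124;  17·m + 4·c = -27.
(Σx·x = 87, Σx = 17, Σ1 = 4, Σx·z = -124, Σz = -27.)
Determinant 87·4 − 17² = 59.
m = ((-124)·4 − 17·(-27))/59 = -37/59; c = (87·(-27) − 17·(-124))/59 = -241/59.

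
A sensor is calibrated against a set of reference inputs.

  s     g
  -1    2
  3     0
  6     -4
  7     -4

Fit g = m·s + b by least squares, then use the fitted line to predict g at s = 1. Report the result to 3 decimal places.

Forming AᵀA = [[95, 15]; [15, 4]] and Aᵀg = [-54, -6]ᵀ gives AᵀA·[m, b]ᵀ = Aᵀg.
Eliminating b: 4·(row 1) − 15·(row 2) gives 155·m = 4·(-54) − 15·(-6) = -126, so m = -126/155.
Then b = ((-6) − 15·(-126/155))/4 = 48/31.
At s = 1: ĝ = (-126/155)·(1) + (48/31)·(1) = 114/155.

ĝ = 0.735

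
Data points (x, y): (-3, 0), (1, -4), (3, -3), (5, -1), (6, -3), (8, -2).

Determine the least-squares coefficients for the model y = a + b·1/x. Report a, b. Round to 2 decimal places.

The normal system MᵀM·[a, b]ᵀ = Mᵀy is [[6, 179/120]; [179/120, 2089/1600]]·[a, b]ᵀ = [-13, -119/20]ᵀ.
det = 6·(2089/1600) − (179/120)² = 16153/2880.
a = ((-13)·(2089/1600) − (179/120)·(-119/20))/(16153/2880) = -116607/80765; b = (6·(-119/20) − (179/120)·(-13))/(16153/2880) = -46968/16153.

a = -1.44, b = -2.91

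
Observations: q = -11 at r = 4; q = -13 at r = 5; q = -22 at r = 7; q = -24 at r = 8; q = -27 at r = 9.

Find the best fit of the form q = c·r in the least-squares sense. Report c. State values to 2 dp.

c = -2.97

Forming XᵀX = [[235]] and Xᵀq = [-698]ᵀ gives XᵀX·[c]ᵀ = Xᵀq.
Hence c = -698 / 235 ≈ -2.97021.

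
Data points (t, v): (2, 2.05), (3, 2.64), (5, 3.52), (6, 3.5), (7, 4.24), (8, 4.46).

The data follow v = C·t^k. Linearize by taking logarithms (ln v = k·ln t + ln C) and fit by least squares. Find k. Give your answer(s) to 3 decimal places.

With ln vᵢ as the transformed response and ln tᵢ as the regressor:
Over the data: Σln t = 9.2183, Σ(ln t)² = 15.5987, Σln v = 7.1396, Σln t·ln v = 11.7542.
Normal system: [[15.5987, 9.2183]; [9.2183, 6]]·[k, ln C]ᵀ = [11.7542, 7.1396]ᵀ.
Solving (det = 8.6152): k = 0.54678, ln C = 0.34986.

k = 0.547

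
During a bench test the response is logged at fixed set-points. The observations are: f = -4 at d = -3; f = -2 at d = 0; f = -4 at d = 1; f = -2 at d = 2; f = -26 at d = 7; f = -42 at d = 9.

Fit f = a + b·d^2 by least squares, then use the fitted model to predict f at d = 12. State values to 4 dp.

f̂ = -73.3762

Sums needed: Σ1 = 6, Σd^2 = 144, Σd^2·d^2 = 9060.
Right-hand side: Σf = -80, Σd^2·f = -4724.
So MᵀM·[a, b]ᵀ = Mᵀf: [[6, 144]; [144, 9060]]·[a, b]ᵀ = [-80, -4724]ᵀ.
Eliminating b: 9060·(row 1) − 144·(row 2) gives 33624·a = 9060·(-80) − 144·(-4724) = -44544, so a = -1856/1401.
Then b = ((-4724) − 144·(-1856/1401))/9060 = -701/1401.
At d = 12: f̂ = (-1856/1401)·(1) + (-701/1401)·(144) = -102800/1401.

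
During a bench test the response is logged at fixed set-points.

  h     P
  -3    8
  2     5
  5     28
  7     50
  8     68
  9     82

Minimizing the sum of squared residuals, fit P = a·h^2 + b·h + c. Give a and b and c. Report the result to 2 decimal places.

With design matrix M, MᵀM = [[13780, 1690, 232]; [1690, 232, 28]; [232, 28, 6]] and MᵀP = [14236, 1758, 241]ᵀ.
Inverting the 3×3 Gram matrix, [a, b, c]ᵀ = [85234/88869, 44588/88869, 43853/59246]ᵀ.

a = 0.96, b = 0.50, c = 0.74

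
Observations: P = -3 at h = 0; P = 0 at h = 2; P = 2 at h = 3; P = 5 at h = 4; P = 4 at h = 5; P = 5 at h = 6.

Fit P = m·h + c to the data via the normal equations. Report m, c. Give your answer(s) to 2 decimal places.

Setting ∂/∂m … = 0 gives: 90·m + 20·c = 76;  20·m + 6·c = 13.
det = 90·6 − 20² = 140.
m = (76·6 − 20·13)/140 = 7/5; c = (90·13 − 20·76)/140 = -5/2.

m = 1.40, c = -2.50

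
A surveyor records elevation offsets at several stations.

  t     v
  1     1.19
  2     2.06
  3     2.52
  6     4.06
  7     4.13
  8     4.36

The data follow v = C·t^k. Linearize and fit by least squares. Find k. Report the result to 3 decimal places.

k = 0.624

Taking logs, ln v = k·ln t + ln C, so regress ln v on ln t.
Σln t = 7.6089, Σ(ln t)² = 13.0084, Σln v = 6.1129, Σln t·ln v = 9.8487.
Equations: 13.0084·k + 7.6089·ln C = 9.8487;  7.6089·k + 6·ln C = 6.1129.
Δ = 13.0084·6 − (7.6089)² = 20.1558; k = (9.8487·6 − 7.6089·6.1129)/20.1558 = 0.62415, ln C = (13.0084·6.1129 − 7.6089·9.8487)/20.1558 = 0.22730.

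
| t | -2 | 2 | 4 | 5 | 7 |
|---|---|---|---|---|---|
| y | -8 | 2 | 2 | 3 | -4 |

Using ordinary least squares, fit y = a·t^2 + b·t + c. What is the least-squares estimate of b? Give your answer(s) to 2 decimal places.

Compute the Gram sums: Σt^2·t^2 = 3314, Σt^2·t = 532, Σt^2 = 98, Σt·t = 98, Σt = 16, Σ1 = 5.
For Aᵀy: Σt^2·y = -113, Σt·y = 15, Σy = -5.
Row-reducing yields a = -479/1122, b = 12907/4862, c = -8222/7293.

b = 2.65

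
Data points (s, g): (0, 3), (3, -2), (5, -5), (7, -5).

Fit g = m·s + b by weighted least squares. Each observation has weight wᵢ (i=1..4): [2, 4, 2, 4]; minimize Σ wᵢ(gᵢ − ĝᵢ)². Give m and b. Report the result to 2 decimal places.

m = -1.10, b = 1.90

MᵀWM·[m, b]ᵀ = MᵀWg reads: 282·m + 50·b = -214;  50·m + 12·b = -32.
(Σwᵢ·s·s = 282, Σwᵢ·s = 50, Σwᵢ·1 = 12, Σwᵢ·s·g = -214, Σwᵢ·g = -32.)
Δ = 282·12 − 50² = 884.
m = ((-214)·12 − 50·(-32))/884 = -242/221; b = (282·(-32) − 50·(-214))/884 = 419/221.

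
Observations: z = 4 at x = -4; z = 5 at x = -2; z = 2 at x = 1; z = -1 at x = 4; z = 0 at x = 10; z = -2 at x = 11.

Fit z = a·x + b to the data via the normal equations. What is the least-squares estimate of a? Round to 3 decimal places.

The normal equations are: 258·a + 20·b = -50;  20·a + 6·b = 8.
Δ = 258·6 − 20² = 1148.
a = ((-50)·6 − 20·8)/1148 = -115/287; b = (258·8 − 20·(-50))/1148 = 766/287.

a = -0.401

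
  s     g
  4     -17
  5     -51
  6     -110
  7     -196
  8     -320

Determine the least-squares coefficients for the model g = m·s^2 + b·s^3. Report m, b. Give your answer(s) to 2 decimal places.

m = 2.86, b = -0.98

Setting ∂/∂m … = 0 gives: 8674·m + 61500·b = -35591;  61500·m + 446170·b = -262291.
Eliminating b: 446170·(row 1) − 61500·(row 2) gives 87828580·m = 446170·(-35591) − 61500·(-262291) = 251260030, so m = 3589429/1254694.
Then b = ((-262291) − 61500·(3589429/1254694))/446170 = -6161831/6273470.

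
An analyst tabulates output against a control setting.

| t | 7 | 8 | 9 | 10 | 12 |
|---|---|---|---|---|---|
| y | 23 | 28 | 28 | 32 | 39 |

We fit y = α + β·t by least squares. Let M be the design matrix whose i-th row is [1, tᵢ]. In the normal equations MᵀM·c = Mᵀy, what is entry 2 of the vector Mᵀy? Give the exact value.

1425

Entry 2 ↔ basis t, so (Mᵀy)_{2} = Σᵢ (t)·yᵢ = (7)·(23) + (8)·(28) + (9)·(28) + (10)·(32) + (12)·(39) = 1425.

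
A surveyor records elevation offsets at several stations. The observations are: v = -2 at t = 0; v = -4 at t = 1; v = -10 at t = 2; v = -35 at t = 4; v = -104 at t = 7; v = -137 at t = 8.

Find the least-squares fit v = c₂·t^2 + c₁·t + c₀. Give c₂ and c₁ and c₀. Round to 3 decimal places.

c₂ = -2.157, c₁ = 0.461, c₀ = -2.183

Setting ∂/∂c₂ … = 0 gives: 6770·c₂ + 928·c₁ + 134·c₀ = -14468;  928·c₂ + 134·c₁ + 22·c₀ = -1988;  134·c₂ + 22·c₁ + 6·c₀ = -292.
(Σt^2·t^2 = 6770, Σt^2·t = 928, Σt^2 = 134, Σt·t = 134, Σt = 22, Σ1 = 6, Σt^2·v = -14468, Σt·v = -1988, Σv = -292.)
Row-reducing yields c₂ = -3488/1617, c₁ = 3728/8085, c₀ = -5882/2695.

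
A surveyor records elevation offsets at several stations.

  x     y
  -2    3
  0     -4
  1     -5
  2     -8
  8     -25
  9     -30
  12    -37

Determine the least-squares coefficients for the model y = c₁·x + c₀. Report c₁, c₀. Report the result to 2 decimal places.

c₁ = -2.87, c₀ = -2.83

With design matrix A, AᵀA = [[298, 30]; [30, 7]] and Aᵀy = [-941, -106]ᵀ.
Eliminating c₀: 7·(row 1) − 30·(row 2) gives 1186·c₁ = 7·(-941) − 30·(-106) = -3407, so c₁ = -3407/1186.
Then c₀ = ((-106) − 30·(-3407/1186))/7 = -1679/593.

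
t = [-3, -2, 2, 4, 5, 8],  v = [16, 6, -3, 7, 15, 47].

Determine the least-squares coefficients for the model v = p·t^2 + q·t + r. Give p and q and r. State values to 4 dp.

p = 1.0483, q = -2.2441, r = -1.4126

The normal system AᵀA·[p, q, r]ᵀ = Aᵀv is [[5090, 674, 122]; [674, 122, 14]; [122, 14, 6]]·[p, q, r]ᵀ = [3651, 413, 88]ᵀ.
Solving the 3×3 system (Gaussian elimination) gives p = 64093/61140, q = -137203/61140, r = -7197/5095.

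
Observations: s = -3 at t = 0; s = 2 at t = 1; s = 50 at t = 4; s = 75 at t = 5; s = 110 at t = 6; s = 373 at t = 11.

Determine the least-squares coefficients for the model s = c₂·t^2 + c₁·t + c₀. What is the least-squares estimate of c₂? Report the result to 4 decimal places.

c₂ = 3.0640

Normal-equation sums: Σt^2·t^2 = 16819, Σt^2·t = 1737, Σt^2 = 199, Σt·t = 199, Σt = 27, Σ1 = 6.
And Σt^2·s = 51770, Σt·s = 5340, Σs = 607.
Normal equations: [[16819, 1737, 199]; [1737, 199, 27]; [199, 27, 6]]·[c₂, c₁, c₀]ᵀ = [51770, 5340, 607]ᵀ.
Solving the 3×3 system (Gaussian elimination) gives c₂ = 385319/125756, c₁ = 48885/125756, c₀ = -138707/62878.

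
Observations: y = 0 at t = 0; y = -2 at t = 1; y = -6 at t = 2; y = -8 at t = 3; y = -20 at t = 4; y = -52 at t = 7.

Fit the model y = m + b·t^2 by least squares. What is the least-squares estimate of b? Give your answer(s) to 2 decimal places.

Compute the Gram sums: Σ1 = 6, Σt^2 = 79, Σt^2·t^2 = 2755.
Moment sums: Σy = -88, Σt^2·y = -2966.
Normal equations: [[6, 79]; [79, 2755]]·[m, b]ᵀ = [-88, -2966]ᵀ.
Δ = 6·2755 − 79² = 10289.
m = ((-88)·2755 − 79·(-2966))/10289 = -8126/10289; b = (6·(-2966) − 79·(-88))/10289 = -10844/10289.

b = -1.05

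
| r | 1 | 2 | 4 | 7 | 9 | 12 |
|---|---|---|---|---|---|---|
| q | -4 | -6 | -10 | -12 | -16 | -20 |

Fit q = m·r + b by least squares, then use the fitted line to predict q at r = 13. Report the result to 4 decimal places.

q̂ = -21.3798

Compute the Gram sums: Σr·r = 295, Σr = 35, Σ1 = 6.
Right-hand side: Σr·q = -524, Σq = -68.
Eliminating b: 6·(row 1) − 35·(row 2) gives 545·m = 6·(-524) − 35·(-68) = -764, so m = -764/545.
Then b = ((-68) − 35·(-764/545))/6 = -344/109.
At r = 13: q̂ = (-764/545)·(13) + (-344/109)·(1) = -11652/545.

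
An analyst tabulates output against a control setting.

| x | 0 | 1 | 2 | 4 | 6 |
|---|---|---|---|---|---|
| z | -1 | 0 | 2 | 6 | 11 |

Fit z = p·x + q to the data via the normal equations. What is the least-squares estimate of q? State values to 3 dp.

Compute the Gram sums: Σx·x = 57, Σx = 13, Σ1 = 5.
Right-hand side: Σx·z = 94, Σz = 18.
Normal equations: [[57, 13]; [13, 5]]·[p, q]ᵀ = [94, 18]ᵀ.
det = 57·5 − 13² = 116.
p = (94·5 − 13·18)/116 = 59/29; q = (57·18 − 13·94)/116 = -49/29.

q = -1.690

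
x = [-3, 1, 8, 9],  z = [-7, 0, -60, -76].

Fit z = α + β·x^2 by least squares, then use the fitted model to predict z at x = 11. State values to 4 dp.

ẑ = -114.2635

Entries of MᵀM: Σ1 = 4, Σx^2 = 155, Σx^2·x^2 = 10739.
Moment sums: Σz = -143, Σx^2·z = -10059.
det = 4·10739 − 155² = 18931.
α = ((-143)·10739 − 155·(-10059))/18931 = 23468/18931; β = (4·(-10059) − 155·(-143))/18931 = -18071/18931.
At x = 11: ẑ = (23468/18931)·(1) + (-18071/18931)·(121) = -2163123/18931.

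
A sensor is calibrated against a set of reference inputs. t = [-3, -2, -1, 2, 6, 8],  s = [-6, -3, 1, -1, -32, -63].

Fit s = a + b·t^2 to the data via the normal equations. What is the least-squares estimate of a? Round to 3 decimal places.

a = 2.471

Setting ∂/∂a … = 0 gives: 6·a + 118·b = -104;  118·a + 5506·b = -5253.
(Σ1 = 6, Σt^2 = 118, Σt^2·t^2 = 5506, Σs = -104, Σt^2·s = -5253.)
det = 6·5506 − 118² = 19112.
a = ((-104)·5506 − 118·(-5253))/19112 = 23615/9556; b = (6·(-5253) − 118·(-104))/19112 = -9623/9556.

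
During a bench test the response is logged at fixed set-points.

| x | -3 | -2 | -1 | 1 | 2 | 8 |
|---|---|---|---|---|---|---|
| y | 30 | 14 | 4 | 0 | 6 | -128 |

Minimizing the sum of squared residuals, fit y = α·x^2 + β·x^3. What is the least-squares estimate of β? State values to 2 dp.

Forming MᵀM = [[4211, 32525]; [32525, 263003]] and Mᵀy = [-7838, -66414]ᵀ gives MᵀM·[α, β]ᵀ = Mᵀy.
det = 4211·263003 − 32525² = 49630008.
α = ((-7838)·263003 − 32525·(-66414))/49630008 = 24674459/12407502; β = (4211·(-66414) − 32525·(-7838))/49630008 = -6184601/12407502.

β = -0.50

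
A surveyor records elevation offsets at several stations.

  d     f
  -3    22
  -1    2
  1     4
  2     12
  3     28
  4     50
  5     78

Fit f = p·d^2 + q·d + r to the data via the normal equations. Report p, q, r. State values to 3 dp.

p = 2.923, q = 1.021, r = -0.748

AᵀA·[p, q, r]ᵀ = Aᵀf reads: 1061·p + 197·q + 65·r = 3254;  197·p + 65·q + 11·r = 634;  65·p + 11·q + 7·r = 196.
Inverting the 3×3 Gram matrix, [p, q, r]ᵀ = [65623/22449, 22919/22449, -800/1069]ᵀ.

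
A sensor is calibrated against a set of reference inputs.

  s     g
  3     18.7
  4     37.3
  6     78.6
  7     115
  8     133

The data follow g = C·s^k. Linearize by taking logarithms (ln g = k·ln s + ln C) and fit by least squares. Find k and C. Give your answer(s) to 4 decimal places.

Taking logs, ln g = k·ln s + ln C, so regress ln g on ln s.
Σln s = 8.3020, Σ(ln s)² = 14.4498, Σln g = 20.5472, Σln s·ln g = 35.4566.
Equations: 14.4498·k + 8.3020·ln C = 35.4566;  8.3020·k + 5·ln C = 20.5472.
Slope k = (n·Σln s·ln g − Σln s·Σln g)/(n·Σ(ln s)² − (Σln s)²) = (5·35.4566 − 8.3020·20.5472)/3.3255 = 2.01474; ln C = (Σln g − k·Σln s)/n = 0.76415, so C = exp(0.76415) = 2.14716.

k = 2.0147, C = 2.1472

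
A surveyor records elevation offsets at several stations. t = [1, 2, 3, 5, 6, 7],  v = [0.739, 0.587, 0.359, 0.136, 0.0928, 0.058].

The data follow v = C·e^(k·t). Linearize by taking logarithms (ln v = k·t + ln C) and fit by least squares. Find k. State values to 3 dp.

With ln vᵢ as the transformed response and tᵢ as the regressor:
Σt = 24.0000, Σ(t)² = 124.0000, Σln v = -9.0793, Σt·ln v = -48.6118.
Normal system: [[124.0000, 24.0000]; [24.0000, 6]]·[k, ln C]ᵀ = [-48.6118, -9.0793]ᵀ.
Solving (det = 168.0000): k = -0.43909, ln C = 0.24312.

k = -0.439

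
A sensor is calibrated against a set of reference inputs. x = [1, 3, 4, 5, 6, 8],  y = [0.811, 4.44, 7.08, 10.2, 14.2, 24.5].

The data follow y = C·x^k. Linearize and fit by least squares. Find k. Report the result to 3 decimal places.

Linearized form: ln y = k·ln x + ln C. From the 6 transformed points,
XᵀX = [[13.2535, 7.9655]; [7.9655, 6]], rhs = [19.4942, 11.4127]ᵀ  (here Σln x = 7.9655, Σ(ln x)² = 13.2535, Σln y = 11.4127, Σln x·ln y = 19.4942).
Solving (det = 16.0713): k = 1.62130, ln C = -0.25030.

k = 1.621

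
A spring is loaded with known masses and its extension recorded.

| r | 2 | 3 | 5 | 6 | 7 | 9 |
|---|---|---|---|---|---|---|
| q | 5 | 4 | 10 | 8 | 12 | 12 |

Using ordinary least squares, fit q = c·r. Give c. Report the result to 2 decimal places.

Entries of XᵀX: Σr·r = 204.
And Σr·q = 312.
Hence c = 312 / 204 ≈ 1.52941.

c = 1.53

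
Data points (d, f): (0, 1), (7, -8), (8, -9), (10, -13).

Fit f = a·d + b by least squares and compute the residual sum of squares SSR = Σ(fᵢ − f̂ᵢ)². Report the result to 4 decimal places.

Normal-equation sums: Σd·d = 213, Σd = 25, Σ1 = 4.
For Aᵀf: Σd·f = -258, Σf = -29.
So AᵀA·[a, b]ᵀ = Aᵀf: [[213, 25]; [25, 4]]·[a, b]ᵀ = [-258, -29]ᵀ.
det = 213·4 − 25² = 227.
a = ((-258)·4 − 25·(-29))/227 = -307/227; b = (213·(-29) − 25·(-258))/227 = 273/227.
Residuals: -46/227, 60/227, 140/227, -154/227; SSR = 216/227.

SSR = 0.9515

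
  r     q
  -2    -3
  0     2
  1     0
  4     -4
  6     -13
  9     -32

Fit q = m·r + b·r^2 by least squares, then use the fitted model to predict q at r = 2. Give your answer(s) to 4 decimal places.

Sums needed: Σr·r = 138, Σr·r^2 = 1002, Σr^2·r^2 = 8130.
And Σr·q = -376, Σr^2·q = -3136.
MᵀM·[m, b]ᵀ = Mᵀq becomes [[138, 1002]; [1002, 8130]]·[m, b]ᵀ = [-376, -3136]ᵀ.
Determinant 138·8130 − 1002² = 117936.
m = ((-376)·8130 − 1002·(-3136))/117936 = 593/819; b = (138·(-3136) − 1002·(-376))/117936 = -389/819.
At r = 2: q̂ = (593/819)·(2) + (-389/819)·(4) = -370/819.

q̂ = -0.4518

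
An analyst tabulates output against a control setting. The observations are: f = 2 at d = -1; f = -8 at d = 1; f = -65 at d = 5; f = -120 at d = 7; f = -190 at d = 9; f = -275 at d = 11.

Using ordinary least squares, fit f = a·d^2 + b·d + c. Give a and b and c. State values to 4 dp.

Entries of XᵀX: Σd^2·d^2 = 24230, Σd^2·d = 2528, Σd^2 = 278, Σd·d = 278, Σd = 32, Σ1 = 6.
Moment sums: Σd^2·f = -56176, Σd·f = -5910, Σf = -656.
So XᵀX·[a, b, c]ᵀ = Xᵀf: [[24230, 2528, 278]; [2528, 278, 32]; [278, 32, 6]]·[a, b, c]ᵀ = [-56176, -5910, -656]ᵀ.
Solving the 3×3 system (Gaussian elimination) gives a = -1651/840, b = -349/105, c = -151/280.

a = -1.9655, b = -3.3238, c = -0.5393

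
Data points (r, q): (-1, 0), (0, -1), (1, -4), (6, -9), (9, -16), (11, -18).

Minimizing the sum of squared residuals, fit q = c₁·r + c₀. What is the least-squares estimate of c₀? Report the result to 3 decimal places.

c₀ = -1.466

AᵀA·[c₁, c₀]ᵀ = Aᵀq reads: 240·c₁ + 26·c₀ = -400;  26·c₁ + 6·c₀ = -48.
(Σr·r = 240, Σr = 26, Σ1 = 6, Σr·q = -400, Σq = -48.)
det = 240·6 − 26² = 764.
c₁ = ((-400)·6 − 26·(-48))/764 = -288/191; c₀ = (240·(-48) − 26·(-400))/764 = -280/191.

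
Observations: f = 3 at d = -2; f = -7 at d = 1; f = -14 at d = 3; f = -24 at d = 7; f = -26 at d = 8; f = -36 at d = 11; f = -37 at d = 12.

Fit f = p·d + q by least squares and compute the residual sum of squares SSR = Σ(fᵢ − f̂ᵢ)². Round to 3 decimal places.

Compute the Gram sums: Σd·d = 392, Σd = 40, Σ1 = 7.
For Mᵀf: Σd·f = -1271, Σf = -141.
Normal equations: [[392, 40]; [40, 7]]·[p, q]ᵀ = [-1271, -141]ᵀ.
Δ = 392·7 − 40² = 1144.
p = ((-1271)·7 − 40·(-141))/1144 = -3257/1144; q = (392·(-141) − 40·(-1271))/1144 = -554/143.
Residuals: 675/572, -29/104, -1813/1144, -225/1144, 93/143, -925/1144, 27/26; SSR = 7065/1144.

SSR = 6.176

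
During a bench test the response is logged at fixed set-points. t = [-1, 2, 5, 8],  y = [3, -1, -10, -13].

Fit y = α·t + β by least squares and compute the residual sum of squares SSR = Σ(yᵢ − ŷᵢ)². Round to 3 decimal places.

Sums needed: Σt·t = 94, Σt = 14, Σ1 = 4.
For Xᵀy: Σt·y = -159, Σy = -21.
det = 94·4 − 14² = 180.
α = ((-159)·4 − 14·(-21))/180 = -19/10; β = (94·(-21) − 14·(-159))/180 = 7/5.
Residuals: -3/10, 7/5, -19/10, 4/5; SSR = 63/10.

SSR = 6.300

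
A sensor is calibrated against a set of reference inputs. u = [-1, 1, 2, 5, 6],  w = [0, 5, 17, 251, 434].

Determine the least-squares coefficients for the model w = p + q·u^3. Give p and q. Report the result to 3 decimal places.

p = 1.914, q = 1.998

Forming AᵀA = [[5, 349]; [349, 62347]] and Aᵀw = [707, 125260]ᵀ gives AᵀA·[p, q]ᵀ = Aᵀw.
Δ = 5·62347 − 349² = 189934.
p = (707·62347 − 349·125260)/189934 = 363589/189934; q = (5·125260 − 349·707)/189934 = 379557/189934.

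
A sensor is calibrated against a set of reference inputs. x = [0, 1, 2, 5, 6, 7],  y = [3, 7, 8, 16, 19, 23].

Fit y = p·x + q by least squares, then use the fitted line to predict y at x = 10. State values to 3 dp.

ŷ = 30.209

From the data, Σx·x = 115, Σx = 21, Σ1 = 6.
For Aᵀy: Σx·y = 378, Σy = 76.
Determinant 115·6 − 21² = 249.
p = (378·6 − 21·76)/249 = 224/83; q = (115·76 − 21·378)/249 = 802/249.
At x = 10: ŷ = (224/83)·(10) + (802/249)·(1) = 7522/249.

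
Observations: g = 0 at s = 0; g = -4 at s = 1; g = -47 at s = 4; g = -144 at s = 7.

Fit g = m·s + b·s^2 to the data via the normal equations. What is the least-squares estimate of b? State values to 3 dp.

b = -2.900

MᵀM·[m, b]ᵀ = Mᵀg reads: 66·m + 408·b = -1200;  408·m + 2658·b = -7812.
(Σs·s = 66, Σs·s^2 = 408, Σs^2·s^2 = 2658, Σs·g = -1200, Σs^2·g = -7812.)
Determinant 66·2658 − 408² = 8964.
m = ((-1200)·2658 − 408·(-7812))/8964 = -64/249; b = (66·(-7812) − 408·(-1200))/8964 = -722/249.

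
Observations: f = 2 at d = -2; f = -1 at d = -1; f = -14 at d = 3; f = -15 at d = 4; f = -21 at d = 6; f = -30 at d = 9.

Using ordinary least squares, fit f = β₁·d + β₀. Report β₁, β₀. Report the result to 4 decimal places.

Forming XᵀX = [[147, 19]; [19, 6]] and Xᵀf = [-501, -79]ᵀ gives XᵀX·[β₁, β₀]ᵀ = Xᵀf.
Δ = 147·6 − 19² = 521.
β₁ = ((-501)·6 − 19·(-79))/521 = -1505/521; β₀ = (147·(-79) − 19·(-501))/521 = -2094/521.

β₁ = -2.8887, β₀ = -4.0192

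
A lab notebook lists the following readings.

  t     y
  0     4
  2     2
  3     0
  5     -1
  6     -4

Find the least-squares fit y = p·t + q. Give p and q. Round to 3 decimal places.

MᵀM·[p, q]ᵀ = Mᵀy reads: 74·p + 16·q = -25;  16·p + 5·q = 1.
(Σt·t = 74, Σt = 16, Σ1 = 5, Σt·y = -25, Σy = 1.)
Δ = 74·5 − 16² = 114.
p = ((-25)·5 − 16·1)/114 = -47/38; q = (74·1 − 16·(-25))/114 = 79/19.

p = -1.237, q = 4.158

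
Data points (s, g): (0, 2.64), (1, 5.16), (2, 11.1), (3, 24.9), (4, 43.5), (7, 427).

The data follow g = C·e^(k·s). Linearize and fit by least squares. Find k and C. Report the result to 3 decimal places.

k = 0.727, C = 2.589

Linearized form: ln g = k·s + ln C. From the 6 transformed points,
Sums: Σs = 17.0000, Σ(s)² = 79.0000, Σln g = 18.0631, Σs·ln g = 73.5880.
Normal system: [[79.0000, 17.0000]; [17.0000, 6]]·[k, ln C]ᵀ = [73.5880, 18.0631]ᵀ.
Solving (det = 185.0000): k = 0.72679, ln C = 0.95128, so C = exp(0.95128) = 2.58903.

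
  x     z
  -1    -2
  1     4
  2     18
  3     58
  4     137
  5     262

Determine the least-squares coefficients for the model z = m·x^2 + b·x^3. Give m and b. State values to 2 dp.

m = 0.58, b = 1.98

The normal system MᵀM·[m, b]ᵀ = Mᵀz is [[980, 4424]; [4424, 20516]]·[m, b]ᵀ = [9338, 43234]ᵀ.
Determinant 980·20516 − 4424² = 533904.
m = (9338·20516 − 4424·43234)/533904 = 5557/9534; b = (980·43234 − 4424·9338)/533904 = 2699/1362.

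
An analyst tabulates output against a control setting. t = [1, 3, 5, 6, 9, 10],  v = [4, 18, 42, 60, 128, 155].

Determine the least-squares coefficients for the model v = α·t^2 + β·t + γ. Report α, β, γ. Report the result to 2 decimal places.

Normal-equation sums: Σt^2·t^2 = 18564, Σt^2·t = 2098, Σt^2 = 252, Σt·t = 252, Σt = 34, Σ1 = 6.
For Aᵀv: Σt^2·v = 29244, Σt·v = 3330, Σv = 407.
Inverting the 3×3 Gram matrix, [α, β, γ]ᵀ = [10513/7374, 1418/1229, 10445/7374]ᵀ.

α = 1.43, β = 1.15, γ = 1.42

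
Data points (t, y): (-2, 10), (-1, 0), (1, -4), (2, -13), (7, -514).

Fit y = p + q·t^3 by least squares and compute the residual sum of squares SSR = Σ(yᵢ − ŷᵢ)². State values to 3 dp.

SSR = 1.163

The normal equations are: 5·p + 343·q = -521;  343·p + 117779·q = -176490.
Eliminating q: 117779·(row 1) − 343·(row 2) gives 471246·p = 117779·(-521) − 343·(-176490) = -826789, so p = -826789/471246.
Then q = ((-176490) − 343·(-826789/471246))/117779 = -703747/471246.
Residuals: -90727/471246, 20507/78541, -177224/235623, 110189/157082, -4217/235623; SSR = 548227/471246.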